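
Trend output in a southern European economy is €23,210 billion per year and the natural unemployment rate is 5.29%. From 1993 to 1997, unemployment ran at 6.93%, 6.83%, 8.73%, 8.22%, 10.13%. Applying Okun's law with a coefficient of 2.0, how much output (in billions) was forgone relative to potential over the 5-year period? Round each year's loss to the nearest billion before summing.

Year 1993: gap = -2.0 × (6.93 - 5.29) = -3.28%, loss ≈ 23210 × 3.28/100 ≈ 761.
Year 1994: gap = -2.0 × (6.83 - 5.29) = -3.08%, loss ≈ 23210 × 3.08/100 ≈ 715.
Year 1995: gap = -2.0 × (8.73 - 5.29) = -6.88%, loss ≈ 23210 × 6.88/100 ≈ 1597.
Year 1996: gap = -2.0 × (8.22 - 5.29) = -5.86%, loss ≈ 23210 × 5.86/100 ≈ 1360.
Year 1997: gap = -2.0 × (10.13 - 5.29) = -9.68%, loss ≈ 23210 × 9.68/100 ≈ 2247.
Total lost output = 761 + 715 + 1597 + 1360 + 2247 = 6680 billion.

€6,680 billion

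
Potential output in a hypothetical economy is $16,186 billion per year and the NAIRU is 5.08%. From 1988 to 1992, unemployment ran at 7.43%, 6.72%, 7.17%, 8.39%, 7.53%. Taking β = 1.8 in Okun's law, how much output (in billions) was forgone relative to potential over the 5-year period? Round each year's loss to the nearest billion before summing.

$3,450 billion

Year 1988: gap = -1.8 × (7.43 - 5.08) = -4.23%, loss ≈ 16186 × 4.23/100 ≈ 685.
Year 1989: gap = -1.8 × (6.72 - 5.08) = -2.952%, loss ≈ 16186 × 2.952/100 ≈ 478.
Year 1990: gap = -1.8 × (7.17 - 5.08) = -3.762%, loss ≈ 16186 × 3.762/100 ≈ 609.
Year 1991: gap = -1.8 × (8.39 - 5.08) = -5.958%, loss ≈ 16186 × 5.958/100 ≈ 964.
Year 1992: gap = -1.8 × (7.53 - 5.08) = -4.41%, loss ≈ 16186 × 4.41/100 ≈ 714.
Total lost output = 685 + 478 + 609 + 964 + 714 = 3450 billion.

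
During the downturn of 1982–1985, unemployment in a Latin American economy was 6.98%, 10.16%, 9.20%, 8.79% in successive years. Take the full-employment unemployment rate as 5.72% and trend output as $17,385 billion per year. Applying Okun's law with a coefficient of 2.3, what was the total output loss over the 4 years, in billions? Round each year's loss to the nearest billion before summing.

$4,898 billion

Year 1982: gap = -2.3 × (6.98 - 5.72) = -2.898%, loss ≈ 17385 × 2.898/100 ≈ 504.
Year 1983: gap = -2.3 × (10.16 - 5.72) = -10.212%, loss ≈ 17385 × 10.212/100 ≈ 1775.
Year 1984: gap = -2.3 × (9.2 - 5.72) = -8.004%, loss ≈ 17385 × 8.004/100 ≈ 1391.
Year 1985: gap = -2.3 × (8.79 - 5.72) = -7.061%, loss ≈ 17385 × 7.061/100 ≈ 1228.
Total lost output = 504 + 1775 + 1391 + 1228 = 4898 billion.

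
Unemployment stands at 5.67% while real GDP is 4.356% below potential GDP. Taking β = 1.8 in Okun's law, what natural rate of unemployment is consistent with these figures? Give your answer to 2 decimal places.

From Okun's law, u - u* = -(output gap)/β = -(-4.356)/1.8 = 2.42 points.
So u* = 5.67 - 2.42 = 3.25%.

3.25%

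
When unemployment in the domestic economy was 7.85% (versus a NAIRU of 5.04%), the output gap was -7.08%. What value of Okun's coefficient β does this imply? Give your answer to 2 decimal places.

Okun's law: output gap = -β × (u - u*).
-7.08 = -β × (7.85 - 5.04) = -β × 2.81, so β = 7.08/2.81 = 2.52.

β ≈ 2.52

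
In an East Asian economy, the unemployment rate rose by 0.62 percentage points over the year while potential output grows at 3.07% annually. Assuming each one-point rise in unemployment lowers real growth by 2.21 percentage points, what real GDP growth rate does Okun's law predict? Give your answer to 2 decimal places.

1.70%

Growth-rate Okun's law: g_Y = g_Y* - β × Δu.
g_Y = 3.07 - 2.21 × (0.62) = 3.07 - 1.3702 = 1.6998%, i.e. 1.70% to 2 d.p.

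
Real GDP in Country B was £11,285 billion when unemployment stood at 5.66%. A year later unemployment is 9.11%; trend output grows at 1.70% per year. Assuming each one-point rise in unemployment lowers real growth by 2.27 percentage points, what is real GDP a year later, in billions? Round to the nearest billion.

Δu = 9.11 - 5.66 = 3.45 points.
Okun's law (growth form): g_Y = g_Y* - β × Δu = 1.70 - 2.27 × (3.45) = 1.7 - 7.8315 = -6.1315%.
Real GDP in the next year = 11285 × (1 - 6.1315/100) = 11285 × 0.938685 ≈ 10593 billion.

£10,593 billion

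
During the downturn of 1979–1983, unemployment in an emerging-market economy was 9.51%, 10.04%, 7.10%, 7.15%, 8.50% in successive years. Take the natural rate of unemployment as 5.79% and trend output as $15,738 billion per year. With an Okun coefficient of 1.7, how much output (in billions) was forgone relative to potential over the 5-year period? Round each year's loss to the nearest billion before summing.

$3,571 billion

Year 1979: gap = -1.7 × (9.51 - 5.79) = -6.324%, loss ≈ 15738 × 6.324/100 ≈ 995.
Year 1980: gap = -1.7 × (10.04 - 5.79) = -7.225%, loss ≈ 15738 × 7.225/100 ≈ 1137.
Year 1981: gap = -1.7 × (7.1 - 5.79) = -2.227%, loss ≈ 15738 × 2.227/100 ≈ 350.
Year 1982: gap = -1.7 × (7.15 - 5.79) = -2.312%, loss ≈ 15738 × 2.312/100 ≈ 364.
Year 1983: gap = -1.7 × (8.5 - 5.79) = -4.607%, loss ≈ 15738 × 4.607/100 ≈ 725.
Total lost output = 995 + 1137 + 350 + 364 + 725 = 3571 billion.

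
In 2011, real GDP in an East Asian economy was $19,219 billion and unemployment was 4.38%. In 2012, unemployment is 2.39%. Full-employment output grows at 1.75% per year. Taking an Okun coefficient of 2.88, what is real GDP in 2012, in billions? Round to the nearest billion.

$20,657 billion

Δu = 2.39 - 4.38 = -1.99 points.
Okun's law (growth form): g_Y = g_Y* - β × Δu = 1.75 - 2.88 × (-1.99) = 1.75 + 5.7312 = 7.4812%.
Real GDP in the next year = 19219 × (1 + 7.4812/100) = 19219 × 1.074812 ≈ 20657 billion.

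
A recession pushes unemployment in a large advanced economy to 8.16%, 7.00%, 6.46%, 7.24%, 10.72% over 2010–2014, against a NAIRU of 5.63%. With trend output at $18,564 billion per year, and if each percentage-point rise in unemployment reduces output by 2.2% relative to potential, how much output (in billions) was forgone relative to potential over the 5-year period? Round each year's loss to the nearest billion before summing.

$4,669 billion

Year 2010: gap = -2.2 × (8.16 - 5.63) = -5.566%, loss ≈ 18564 × 5.566/100 ≈ 1033.
Year 2011: gap = -2.2 × (7 - 5.63) = -3.014%, loss ≈ 18564 × 3.014/100 ≈ 560.
Year 2012: gap = -2.2 × (6.46 - 5.63) = -1.826%, loss ≈ 18564 × 1.826/100 ≈ 339.
Year 2013: gap = -2.2 × (7.24 - 5.63) = -3.542%, loss ≈ 18564 × 3.542/100 ≈ 658.
Year 2014: gap = -2.2 × (10.72 - 5.63) = -11.198%, loss ≈ 18564 × 11.198/100 ≈ 2079.
Total lost output = 1033 + 560 + 339 + 658 + 2079 = 4669 billion.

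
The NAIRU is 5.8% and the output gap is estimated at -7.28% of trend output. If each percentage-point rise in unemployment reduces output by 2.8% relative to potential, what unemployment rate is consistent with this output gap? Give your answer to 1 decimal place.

8.4%

From Okun's law, u - u* = -(output gap)/β = -(-7.28)/2.8 = 2.6 points.
So u = 5.8 + 2.6 = 8.4%.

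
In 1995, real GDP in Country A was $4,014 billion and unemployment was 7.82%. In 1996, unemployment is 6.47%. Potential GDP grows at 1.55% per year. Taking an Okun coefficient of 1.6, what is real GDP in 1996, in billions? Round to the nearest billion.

$4,163 billion

Δu = 6.47 - 7.82 = -1.35 points.
Okun's law (growth form): g_Y = g_Y* - β × Δu = 1.55 - 1.6 × (-1.35) = 1.55 + 2.16 = 3.71%.
Real GDP in the next year = 4014 × (1 + 3.71/100) = 4014 × 1.0371 ≈ 4163 billion.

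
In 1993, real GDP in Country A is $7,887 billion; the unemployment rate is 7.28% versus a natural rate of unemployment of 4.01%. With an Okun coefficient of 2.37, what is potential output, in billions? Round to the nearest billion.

Unemployment gap = 7.28 - 4.01 = 3.27 points, so output gap = -2.37 × 3.27 = -7.7499%.
Since Y = Y* × (1 + gap/100), Y* = 7887/0.922501 ≈ 8550 billion.

$8,550 billion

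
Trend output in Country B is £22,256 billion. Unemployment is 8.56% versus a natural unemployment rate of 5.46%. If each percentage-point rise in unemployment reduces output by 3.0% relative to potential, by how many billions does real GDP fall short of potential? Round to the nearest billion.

Output gap = -3.0 × (8.56 - 5.46) = -3 × 3.1 = -9.3%.
Actual GDP ≈ 22256 × 0.907 ≈ 20186 billion, so the shortfall is 22256 - 20186 = 2070 billion.

£2,070 billion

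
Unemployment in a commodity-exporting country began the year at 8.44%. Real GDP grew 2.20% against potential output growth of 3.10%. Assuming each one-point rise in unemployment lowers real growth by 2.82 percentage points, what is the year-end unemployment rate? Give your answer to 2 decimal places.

Growth-rate Okun's law: g_Y = g_Y* - β × Δu, so Δu = (g_Y* - g_Y)/β.
Δu = (3.1 - 2.2)/2.82 = 0.9/2.82 = 0.32 percentage points.
Year-end unemployment = 8.44 + 0.32 = 8.76%.

8.76%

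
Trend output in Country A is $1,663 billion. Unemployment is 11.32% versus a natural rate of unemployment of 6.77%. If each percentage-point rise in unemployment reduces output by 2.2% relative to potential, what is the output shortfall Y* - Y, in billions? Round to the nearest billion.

Output gap = -2.2 × (11.32 - 6.77) = -2.2 × 4.55 = -10.01%.
Actual GDP ≈ 1663 × 0.8999 ≈ 1497 billion, so the shortfall is 1663 - 1497 = 166 billion.

$166 billion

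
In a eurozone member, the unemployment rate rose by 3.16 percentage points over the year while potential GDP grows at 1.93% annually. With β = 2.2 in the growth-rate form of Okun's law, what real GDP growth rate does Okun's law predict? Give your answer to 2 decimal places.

-5.02%

Growth-rate Okun's law: g_Y = g_Y* - β × Δu.
g_Y = 1.93 - 2.2 × (3.16) = 1.93 - 6.952 = -5.022%, i.e. -5.02% to 2 d.p.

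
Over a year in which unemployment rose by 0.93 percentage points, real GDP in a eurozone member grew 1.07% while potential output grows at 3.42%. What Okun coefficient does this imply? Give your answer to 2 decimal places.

β ≈ 2.53

Growth form: g_Y = g_Y* - β × Δu, so β = (g_Y* - g_Y)/Δu.
β = (3.42 - 1.07)/0.93 = 2.35/0.93 = 2.53.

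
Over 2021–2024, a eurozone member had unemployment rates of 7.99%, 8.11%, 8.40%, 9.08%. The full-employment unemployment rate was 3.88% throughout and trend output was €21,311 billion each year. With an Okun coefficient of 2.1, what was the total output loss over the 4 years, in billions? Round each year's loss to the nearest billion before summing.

€8,082 billion

Year 2021: gap = -2.1 × (7.99 - 3.88) = -8.631%, loss ≈ 21311 × 8.631/100 ≈ 1839.
Year 2022: gap = -2.1 × (8.11 - 3.88) = -8.883%, loss ≈ 21311 × 8.883/100 ≈ 1893.
Year 2023: gap = -2.1 × (8.4 - 3.88) = -9.492%, loss ≈ 21311 × 9.492/100 ≈ 2023.
Year 2024: gap = -2.1 × (9.08 - 3.88) = -10.92%, loss ≈ 21311 × 10.92/100 ≈ 2327.
Total lost output = 1839 + 1893 + 2023 + 2327 = 8082 billion.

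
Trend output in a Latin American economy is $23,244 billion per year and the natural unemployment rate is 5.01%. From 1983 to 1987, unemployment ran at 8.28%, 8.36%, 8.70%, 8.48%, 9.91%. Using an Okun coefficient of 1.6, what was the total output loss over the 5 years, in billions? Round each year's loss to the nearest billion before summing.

$6,947 billion

Year 1983: gap = -1.6 × (8.28 - 5.01) = -5.232%, loss ≈ 23244 × 5.232/100 ≈ 1216.
Year 1984: gap = -1.6 × (8.36 - 5.01) = -5.36%, loss ≈ 23244 × 5.36/100 ≈ 1246.
Year 1985: gap = -1.6 × (8.7 - 5.01) = -5.904%, loss ≈ 23244 × 5.904/100 ≈ 1372.
Year 1986: gap = -1.6 × (8.48 - 5.01) = -5.552%, loss ≈ 23244 × 5.552/100 ≈ 1291.
Year 1987: gap = -1.6 × (9.91 - 5.01) = -7.84%, loss ≈ 23244 × 7.84/100 ≈ 1822.
Total lost output = 1216 + 1246 + 1372 + 1291 + 1822 = 6947 billion.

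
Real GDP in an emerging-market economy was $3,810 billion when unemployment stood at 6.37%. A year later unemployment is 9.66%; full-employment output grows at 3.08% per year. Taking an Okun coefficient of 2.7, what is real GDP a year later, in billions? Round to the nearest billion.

$3,589 billion

Δu = 9.66 - 6.37 = 3.29 points.
Okun's law (growth form): g_Y = g_Y* - β × Δu = 3.08 - 2.7 × (3.29) = 3.08 - 8.883 = -5.803%.
Real GDP in the next year = 3810 × (1 - 5.803/100) = 3810 × 0.94197 ≈ 3589 billion.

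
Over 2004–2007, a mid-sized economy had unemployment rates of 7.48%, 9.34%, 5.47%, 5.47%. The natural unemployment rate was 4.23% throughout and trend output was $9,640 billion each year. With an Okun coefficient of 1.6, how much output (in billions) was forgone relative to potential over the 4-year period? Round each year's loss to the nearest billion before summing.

Year 2004: gap = -1.6 × (7.48 - 4.23) = -5.2%, loss ≈ 9640 × 5.2/100 ≈ 501.
Year 2005: gap = -1.6 × (9.34 - 4.23) = -8.176%, loss ≈ 9640 × 8.176/100 ≈ 788.
Year 2006: gap = -1.6 × (5.47 - 4.23) = -1.984%, loss ≈ 9640 × 1.984/100 ≈ 191.
Year 2007: gap = -1.6 × (5.47 - 4.23) = -1.984%, loss ≈ 9640 × 1.984/100 ≈ 191.
Total lost output = 501 + 788 + 191 + 191 = 1671 billion.

$1,671 billion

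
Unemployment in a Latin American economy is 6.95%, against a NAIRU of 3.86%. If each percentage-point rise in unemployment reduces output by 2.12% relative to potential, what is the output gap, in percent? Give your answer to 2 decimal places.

-6.55%

The unemployment gap is 6.95 - 3.86 = 3.09 percentage points.
Okun's law gives an output gap of -2.12 × 3.09 = -6.5508%, i.e. 6.55% below potential.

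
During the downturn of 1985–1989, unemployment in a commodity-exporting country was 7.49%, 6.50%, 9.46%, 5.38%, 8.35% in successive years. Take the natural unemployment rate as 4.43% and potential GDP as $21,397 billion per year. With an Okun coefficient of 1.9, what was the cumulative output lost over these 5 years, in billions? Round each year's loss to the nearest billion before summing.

$6,111 billion

Year 1985: gap = -1.9 × (7.49 - 4.43) = -5.814%, loss ≈ 21397 × 5.814/100 ≈ 1244.
Year 1986: gap = -1.9 × (6.5 - 4.43) = -3.933%, loss ≈ 21397 × 3.933/100 ≈ 842.
Year 1987: gap = -1.9 × (9.46 - 4.43) = -9.557%, loss ≈ 21397 × 9.557/100 ≈ 2045.
Year 1988: gap = -1.9 × (5.38 - 4.43) = -1.805%, loss ≈ 21397 × 1.805/100 ≈ 386.
Year 1989: gap = -1.9 × (8.35 - 4.43) = -7.448%, loss ≈ 21397 × 7.448/100 ≈ 1594.
Total lost output = 1244 + 842 + 2045 + 386 + 1594 = 6111 billion.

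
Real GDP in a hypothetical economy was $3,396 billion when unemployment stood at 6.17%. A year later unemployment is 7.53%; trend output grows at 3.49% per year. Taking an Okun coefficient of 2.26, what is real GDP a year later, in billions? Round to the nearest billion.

Δu = 7.53 - 6.17 = 1.36 points.
Okun's law (growth form): g_Y = g_Y* - β × Δu = 3.49 - 2.26 × (1.36) = 3.49 - 3.0736 = 0.4164%.
Real GDP in the next year = 3396 × (1 + 0.4164/100) = 3396 × 1.004164 ≈ 3410 billion.

$3,410 billion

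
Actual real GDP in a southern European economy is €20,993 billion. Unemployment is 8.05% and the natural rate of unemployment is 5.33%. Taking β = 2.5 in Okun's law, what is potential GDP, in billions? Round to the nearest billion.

€22,525 billion

Unemployment gap = 8.05 - 5.33 = 2.72 points, so output gap = -2.5 × 2.72 = -6.8%.
Since Y = Y* × (1 + gap/100), Y* = 20993/0.932 ≈ 22525 billion.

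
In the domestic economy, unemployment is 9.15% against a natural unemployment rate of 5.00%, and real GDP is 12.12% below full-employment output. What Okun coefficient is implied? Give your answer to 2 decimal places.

Okun's law: output gap = -β × (u - u*).
-12.12 = -β × (9.15 - 5) = -β × 4.15, so β = 12.12/4.15 = 2.92.

β ≈ 2.92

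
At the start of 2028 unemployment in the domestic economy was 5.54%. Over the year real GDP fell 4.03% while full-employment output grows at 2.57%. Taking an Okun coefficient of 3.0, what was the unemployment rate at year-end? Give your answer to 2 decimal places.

7.74%

Growth-rate Okun's law: g_Y = g_Y* - β × Δu, so Δu = (g_Y* - g_Y)/β.
Δu = (2.57 + 4.03)/3.0 = 6.6/3.0 = 2.20 percentage points.
Year-end unemployment = 5.54 + 2.2 = 7.74%.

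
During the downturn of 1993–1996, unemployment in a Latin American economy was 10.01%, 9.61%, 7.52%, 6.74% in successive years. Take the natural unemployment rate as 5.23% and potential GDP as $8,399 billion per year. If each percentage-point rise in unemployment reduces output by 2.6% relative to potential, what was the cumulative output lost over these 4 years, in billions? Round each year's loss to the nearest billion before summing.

$2,830 billion

Year 1993: gap = -2.6 × (10.01 - 5.23) = -12.428%, loss ≈ 8399 × 12.428/100 ≈ 1044.
Year 1994: gap = -2.6 × (9.61 - 5.23) = -11.388%, loss ≈ 8399 × 11.388/100 ≈ 956.
Year 1995: gap = -2.6 × (7.52 - 5.23) = -5.954%, loss ≈ 8399 × 5.954/100 ≈ 500.
Year 1996: gap = -2.6 × (6.74 - 5.23) = -3.926%, loss ≈ 8399 × 3.926/100 ≈ 330.
Total lost output = 1044 + 956 + 500 + 330 = 2830 billion.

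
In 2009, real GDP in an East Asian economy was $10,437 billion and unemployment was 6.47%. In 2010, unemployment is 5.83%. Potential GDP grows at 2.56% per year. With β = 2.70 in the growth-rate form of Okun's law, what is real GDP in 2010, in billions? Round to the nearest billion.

$10,885 billion

Δu = 5.83 - 6.47 = -0.64 points.
Okun's law (growth form): g_Y = g_Y* - β × Δu = 2.56 - 2.70 × (-0.64) = 2.56 + 1.728 = 4.288%.
Real GDP in the next year = 10437 × (1 + 4.288/100) = 10437 × 1.04288 ≈ 10885 billion.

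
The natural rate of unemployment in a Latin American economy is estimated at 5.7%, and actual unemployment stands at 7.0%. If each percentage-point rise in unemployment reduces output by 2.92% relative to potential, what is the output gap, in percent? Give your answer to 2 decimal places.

-3.80%

The unemployment gap is 7 - 5.7 = 1.3 percentage points.
Okun's law gives an output gap of -2.92 × 1.3 = -3.796%, i.e. 3.80% below potential.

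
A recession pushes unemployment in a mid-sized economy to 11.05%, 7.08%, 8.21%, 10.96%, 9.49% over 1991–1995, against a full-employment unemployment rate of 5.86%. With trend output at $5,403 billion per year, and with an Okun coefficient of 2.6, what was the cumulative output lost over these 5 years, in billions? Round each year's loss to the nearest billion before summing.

Year 1991: gap = -2.6 × (11.05 - 5.86) = -13.494%, loss ≈ 5403 × 13.494/100 ≈ 729.
Year 1992: gap = -2.6 × (7.08 - 5.86) = -3.172%, loss ≈ 5403 × 3.172/100 ≈ 171.
Year 1993: gap = -2.6 × (8.21 - 5.86) = -6.11%, loss ≈ 5403 × 6.11/100 ≈ 330.
Year 1994: gap = -2.6 × (10.96 - 5.86) = -13.26%, loss ≈ 5403 × 13.26/100 ≈ 716.
Year 1995: gap = -2.6 × (9.49 - 5.86) = -9.438%, loss ≈ 5403 × 9.438/100 ≈ 510.
Total lost output = 729 + 171 + 330 + 716 + 510 = 2456 billion.

$2,456 billion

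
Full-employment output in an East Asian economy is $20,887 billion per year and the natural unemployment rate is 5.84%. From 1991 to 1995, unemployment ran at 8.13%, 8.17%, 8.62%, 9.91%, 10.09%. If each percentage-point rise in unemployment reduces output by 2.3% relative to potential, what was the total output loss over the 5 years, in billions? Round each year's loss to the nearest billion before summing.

$7,552 billion

Year 1991: gap = -2.3 × (8.13 - 5.84) = -5.267%, loss ≈ 20887 × 5.267/100 ≈ 1100.
Year 1992: gap = -2.3 × (8.17 - 5.84) = -5.359%, loss ≈ 20887 × 5.359/100 ≈ 1119.
Year 1993: gap = -2.3 × (8.62 - 5.84) = -6.394%, loss ≈ 20887 × 6.394/100 ≈ 1336.
Year 1994: gap = -2.3 × (9.91 - 5.84) = -9.361%, loss ≈ 20887 × 9.361/100 ≈ 1955.
Year 1995: gap = -2.3 × (10.09 - 5.84) = -9.775%, loss ≈ 20887 × 9.775/100 ≈ 2042.
Total lost output = 1100 + 1119 + 1336 + 1955 + 2042 = 7552 billion.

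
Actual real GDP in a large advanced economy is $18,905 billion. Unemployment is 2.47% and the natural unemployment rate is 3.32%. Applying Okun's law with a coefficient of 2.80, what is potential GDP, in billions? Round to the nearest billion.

$18,466 billion

Unemployment gap = 2.47 - 3.32 = -0.85 points, so output gap = -2.8 × (-0.85) = 2.38%.
Since Y = Y* × (1 + gap/100), Y* = 18905/1.0238 ≈ 18466 billion.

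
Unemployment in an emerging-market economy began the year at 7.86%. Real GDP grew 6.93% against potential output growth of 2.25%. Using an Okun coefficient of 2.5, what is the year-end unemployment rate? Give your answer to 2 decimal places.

5.99%

Growth-rate Okun's law: g_Y = g_Y* - β × Δu, so Δu = (g_Y* - g_Y)/β.
Δu = (2.25 - 6.93)/2.5 = -4.68/2.5 = -1.87 percentage points.
Year-end unemployment = 7.86 - 1.87 = 5.99%.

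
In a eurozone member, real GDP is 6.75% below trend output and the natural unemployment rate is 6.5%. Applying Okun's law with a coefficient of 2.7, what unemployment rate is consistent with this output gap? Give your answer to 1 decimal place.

9.0%

From Okun's law, u - u* = -(output gap)/β = -(-6.75)/2.7 = 2.5 points.
So u = 6.5 + 2.5 = 9.0%.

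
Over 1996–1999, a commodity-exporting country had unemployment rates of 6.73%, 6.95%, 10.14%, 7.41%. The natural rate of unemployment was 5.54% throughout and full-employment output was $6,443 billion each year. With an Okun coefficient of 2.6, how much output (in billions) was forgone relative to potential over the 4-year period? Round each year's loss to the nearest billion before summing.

$1,519 billion

Year 1996: gap = -2.6 × (6.73 - 5.54) = -3.094%, loss ≈ 6443 × 3.094/100 ≈ 199.
Year 1997: gap = -2.6 × (6.95 - 5.54) = -3.666%, loss ≈ 6443 × 3.666/100 ≈ 236.
Year 1998: gap = -2.6 × (10.14 - 5.54) = -11.96%, loss ≈ 6443 × 11.96/100 ≈ 771.
Year 1999: gap = -2.6 × (7.41 - 5.54) = -4.862%, loss ≈ 6443 × 4.862/100 ≈ 313.
Total lost output = 199 + 236 + 771 + 313 = 1519 billion.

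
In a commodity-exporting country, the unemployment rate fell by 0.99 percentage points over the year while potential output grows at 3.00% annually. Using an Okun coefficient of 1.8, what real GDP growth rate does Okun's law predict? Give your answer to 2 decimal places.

Growth-rate Okun's law: g_Y = g_Y* - β × Δu.
g_Y = 3.00 - 1.8 × (-0.99) = 3 + 1.782 = 4.782%, i.e. 4.78% to 2 d.p.

4.78%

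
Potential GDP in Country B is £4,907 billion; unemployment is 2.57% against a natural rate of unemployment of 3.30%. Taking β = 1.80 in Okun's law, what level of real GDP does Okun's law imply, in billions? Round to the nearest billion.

£4,971 billion

Unemployment gap = 2.57 - 3.3 = -0.73 points, so the output gap is -1.8 × (-0.73) = 1.314%.
Actual GDP = 4907 × (1 + 1.314/100) = 4907 × 1.01314 ≈ 4971 billion.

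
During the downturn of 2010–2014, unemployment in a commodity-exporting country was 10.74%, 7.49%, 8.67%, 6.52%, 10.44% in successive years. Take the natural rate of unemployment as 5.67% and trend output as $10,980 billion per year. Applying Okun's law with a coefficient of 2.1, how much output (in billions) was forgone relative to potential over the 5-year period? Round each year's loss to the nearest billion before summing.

$3,577 billion

Year 2010: gap = -2.1 × (10.74 - 5.67) = -10.647%, loss ≈ 10980 × 10.647/100 ≈ 1169.
Year 2011: gap = -2.1 × (7.49 - 5.67) = -3.822%, loss ≈ 10980 × 3.822/100 ≈ 420.
Year 2012: gap = -2.1 × (8.67 - 5.67) = -6.3%, loss ≈ 10980 × 6.3/100 ≈ 692.
Year 2013: gap = -2.1 × (6.52 - 5.67) = -1.785%, loss ≈ 10980 × 1.785/100 ≈ 196.
Year 2014: gap = -2.1 × (10.44 - 5.67) = -10.017%, loss ≈ 10980 × 10.017/100 ≈ 1100.
Total lost output = 1169 + 420 + 692 + 196 + 1100 = 3577 billion.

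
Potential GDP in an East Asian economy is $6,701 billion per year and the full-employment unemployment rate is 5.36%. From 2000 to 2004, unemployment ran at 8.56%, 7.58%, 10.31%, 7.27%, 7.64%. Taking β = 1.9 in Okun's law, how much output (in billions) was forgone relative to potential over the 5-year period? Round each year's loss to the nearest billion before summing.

$1,853 billion

Year 2000: gap = -1.9 × (8.56 - 5.36) = -6.08%, loss ≈ 6701 × 6.08/100 ≈ 407.
Year 2001: gap = -1.9 × (7.58 - 5.36) = -4.218%, loss ≈ 6701 × 4.218/100 ≈ 283.
Year 2002: gap = -1.9 × (10.31 - 5.36) = -9.405%, loss ≈ 6701 × 9.405/100 ≈ 630.
Year 2003: gap = -1.9 × (7.27 - 5.36) = -3.629%, loss ≈ 6701 × 3.629/100 ≈ 243.
Year 2004: gap = -1.9 × (7.64 - 5.36) = -4.332%, loss ≈ 6701 × 4.332/100 ≈ 290.
Total lost output = 407 + 283 + 630 + 243 + 290 = 1853 billion.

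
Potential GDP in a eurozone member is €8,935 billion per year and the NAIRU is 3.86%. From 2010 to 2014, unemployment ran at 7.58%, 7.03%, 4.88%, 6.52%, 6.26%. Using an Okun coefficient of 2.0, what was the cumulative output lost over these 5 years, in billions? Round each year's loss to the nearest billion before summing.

€2,317 billion

Year 2010: gap = -2.0 × (7.58 - 3.86) = -7.44%, loss ≈ 8935 × 7.44/100 ≈ 665.
Year 2011: gap = -2.0 × (7.03 - 3.86) = -6.34%, loss ≈ 8935 × 6.34/100 ≈ 566.
Year 2012: gap = -2.0 × (4.88 - 3.86) = -2.04%, loss ≈ 8935 × 2.04/100 ≈ 182.
Year 2013: gap = -2.0 × (6.52 - 3.86) = -5.32%, loss ≈ 8935 × 5.32/100 ≈ 475.
Year 2014: gap = -2.0 × (6.26 - 3.86) = -4.8%, loss ≈ 8935 × 4.8/100 ≈ 429.
Total lost output = 665 + 566 + 182 + 475 + 429 = 2317 billion.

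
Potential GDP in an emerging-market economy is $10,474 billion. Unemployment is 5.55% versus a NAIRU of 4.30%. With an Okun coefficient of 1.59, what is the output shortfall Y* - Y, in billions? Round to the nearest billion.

$208 billion

Output gap = -1.59 × (5.55 - 4.3) = -1.59 × 1.25 = -1.9875%.
Actual GDP ≈ 10474 × 0.980125 ≈ 10266 billion, so the shortfall is 10474 - 10266 = 208 billion.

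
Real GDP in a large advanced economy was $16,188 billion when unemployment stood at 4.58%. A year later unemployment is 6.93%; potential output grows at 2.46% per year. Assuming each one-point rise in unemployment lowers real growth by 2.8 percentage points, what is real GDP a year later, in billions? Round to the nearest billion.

Δu = 6.93 - 4.58 = 2.35 points.
Okun's law (growth form): g_Y = g_Y* - β × Δu = 2.46 - 2.8 × (2.35) = 2.46 - 6.58 = -4.12%.
Real GDP in the next year = 16188 × (1 - 4.12/100) = 16188 × 0.9588 ≈ 15521 billion.

$15,521 billion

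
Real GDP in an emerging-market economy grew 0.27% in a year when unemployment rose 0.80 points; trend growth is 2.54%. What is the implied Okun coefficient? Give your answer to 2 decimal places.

Growth form: g_Y = g_Y* - β × Δu, so β = (g_Y* - g_Y)/Δu.
β = (2.54 - 0.27)/0.80 = 2.27/0.80 = 2.84.

β ≈ 2.84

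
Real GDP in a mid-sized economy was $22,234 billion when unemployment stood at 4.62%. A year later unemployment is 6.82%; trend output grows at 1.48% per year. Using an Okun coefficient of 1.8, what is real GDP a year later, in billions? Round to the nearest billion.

Δu = 6.82 - 4.62 = 2.2 points.
Okun's law (growth form): g_Y = g_Y* - β × Δu = 1.48 - 1.8 × (2.20) = 1.48 - 3.96 = -2.48%.
Real GDP in the next year = 22234 × (1 - 2.48/100) = 22234 × 0.9752 ≈ 21683 billion.

$21,683 billion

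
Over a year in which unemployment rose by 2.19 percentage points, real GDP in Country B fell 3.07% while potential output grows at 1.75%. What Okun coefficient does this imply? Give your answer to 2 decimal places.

β ≈ 2.20

Growth form: g_Y = g_Y* - β × Δu, so β = (g_Y* - g_Y)/Δu.
β = (1.75 + 3.07)/2.19 = 4.82/2.19 = 2.20.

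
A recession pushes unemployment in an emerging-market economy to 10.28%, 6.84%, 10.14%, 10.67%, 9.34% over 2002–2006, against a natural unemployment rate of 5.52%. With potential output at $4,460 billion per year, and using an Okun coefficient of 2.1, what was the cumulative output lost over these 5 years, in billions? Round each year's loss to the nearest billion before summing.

$1,843 billion

Year 2002: gap = -2.1 × (10.28 - 5.52) = -9.996%, loss ≈ 4460 × 9.996/100 ≈ 446.
Year 2003: gap = -2.1 × (6.84 - 5.52) = -2.772%, loss ≈ 4460 × 2.772/100 ≈ 124.
Year 2004: gap = -2.1 × (10.14 - 5.52) = -9.702%, loss ≈ 4460 × 9.702/100 ≈ 433.
Year 2005: gap = -2.1 × (10.67 - 5.52) = -10.815%, loss ≈ 4460 × 10.815/100 ≈ 482.
Year 2006: gap = -2.1 × (9.34 - 5.52) = -8.022%, loss ≈ 4460 × 8.022/100 ≈ 358.
Total lost output = 446 + 124 + 433 + 482 + 358 = 1843 billion.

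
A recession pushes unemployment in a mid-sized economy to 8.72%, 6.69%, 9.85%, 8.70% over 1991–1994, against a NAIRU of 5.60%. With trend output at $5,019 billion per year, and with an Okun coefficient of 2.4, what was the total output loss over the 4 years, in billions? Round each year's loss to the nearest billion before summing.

$1,392 billion

Year 1991: gap = -2.4 × (8.72 - 5.6) = -7.488%, loss ≈ 5019 × 7.488/100 ≈ 376.
Year 1992: gap = -2.4 × (6.69 - 5.6) = -2.616%, loss ≈ 5019 × 2.616/100 ≈ 131.
Year 1993: gap = -2.4 × (9.85 - 5.6) = -10.2%, loss ≈ 5019 × 10.2/100 ≈ 512.
Year 1994: gap = -2.4 × (8.7 - 5.6) = -7.44%, loss ≈ 5019 × 7.44/100 ≈ 373.
Total lost output = 376 + 131 + 512 + 373 = 1392 billion.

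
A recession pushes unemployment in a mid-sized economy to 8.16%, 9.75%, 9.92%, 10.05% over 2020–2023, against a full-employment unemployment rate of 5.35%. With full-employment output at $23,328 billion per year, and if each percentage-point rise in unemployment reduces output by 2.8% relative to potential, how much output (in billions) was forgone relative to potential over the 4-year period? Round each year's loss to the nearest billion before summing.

Year 2020: gap = -2.8 × (8.16 - 5.35) = -7.868%, loss ≈ 23328 × 7.868/100 ≈ 1835.
Year 2021: gap = -2.8 × (9.75 - 5.35) = -12.32%, loss ≈ 23328 × 12.32/100 ≈ 2874.
Year 2022: gap = -2.8 × (9.92 - 5.35) = -12.796%, loss ≈ 23328 × 12.796/100 ≈ 2985.
Year 2023: gap = -2.8 × (10.05 - 5.35) = -13.16%, loss ≈ 23328 × 13.16/100 ≈ 3070.
Total lost output = 1835 + 2874 + 2985 + 3070 = 10764 billion.

$10,764 billion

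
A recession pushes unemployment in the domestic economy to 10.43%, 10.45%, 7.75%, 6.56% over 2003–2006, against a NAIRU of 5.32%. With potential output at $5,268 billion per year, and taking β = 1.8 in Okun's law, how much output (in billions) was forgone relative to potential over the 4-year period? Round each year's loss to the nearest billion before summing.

$1,319 billion

Year 2003: gap = -1.8 × (10.43 - 5.32) = -9.198%, loss ≈ 5268 × 9.198/100 ≈ 485.
Year 2004: gap = -1.8 × (10.45 - 5.32) = -9.234%, loss ≈ 5268 × 9.234/100 ≈ 486.
Year 2005: gap = -1.8 × (7.75 - 5.32) = -4.374%, loss ≈ 5268 × 4.374/100 ≈ 230.
Year 2006: gap = -1.8 × (6.56 - 5.32) = -2.232%, loss ≈ 5268 × 2.232/100 ≈ 118.
Total lost output = 485 + 486 + 230 + 118 = 1319 billion.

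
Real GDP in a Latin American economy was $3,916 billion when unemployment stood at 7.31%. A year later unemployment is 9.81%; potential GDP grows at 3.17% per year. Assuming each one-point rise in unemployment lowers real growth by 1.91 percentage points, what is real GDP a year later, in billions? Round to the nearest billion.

$3,853 billion

Δu = 9.81 - 7.31 = 2.5 points.
Okun's law (growth form): g_Y = g_Y* - β × Δu = 3.17 - 1.91 × (2.50) = 3.17 - 4.775 = -1.605%.
Real GDP in the next year = 3916 × (1 - 1.605/100) = 3916 × 0.98395 ≈ 3853 billion.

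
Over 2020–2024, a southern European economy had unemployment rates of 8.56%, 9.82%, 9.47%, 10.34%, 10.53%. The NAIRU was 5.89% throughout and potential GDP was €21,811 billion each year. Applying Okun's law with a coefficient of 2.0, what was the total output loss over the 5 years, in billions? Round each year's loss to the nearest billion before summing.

€8,406 billion

Year 2020: gap = -2.0 × (8.56 - 5.89) = -5.34%, loss ≈ 21811 × 5.34/100 ≈ 1165.
Year 2021: gap = -2.0 × (9.82 - 5.89) = -7.86%, loss ≈ 21811 × 7.86/100 ≈ 1714.
Year 2022: gap = -2.0 × (9.47 - 5.89) = -7.16%, loss ≈ 21811 × 7.16/100 ≈ 1562.
Year 2023: gap = -2.0 × (10.34 - 5.89) = -8.9%, loss ≈ 21811 × 8.9/100 ≈ 1941.
Year 2024: gap = -2.0 × (10.53 - 5.89) = -9.28%, loss ≈ 21811 × 9.28/100 ≈ 2024.
Total lost output = 1165 + 1714 + 1562 + 1941 + 2024 = 8406 billion.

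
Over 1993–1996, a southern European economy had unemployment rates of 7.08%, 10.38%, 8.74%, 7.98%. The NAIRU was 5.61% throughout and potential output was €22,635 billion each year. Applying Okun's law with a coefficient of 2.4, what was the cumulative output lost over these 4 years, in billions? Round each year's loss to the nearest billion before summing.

Year 1993: gap = -2.4 × (7.08 - 5.61) = -3.528%, loss ≈ 22635 × 3.528/100 ≈ 799.
Year 1994: gap = -2.4 × (10.38 - 5.61) = -11.448%, loss ≈ 22635 × 11.448/100 ≈ 2591.
Year 1995: gap = -2.4 × (8.74 - 5.61) = -7.512%, loss ≈ 22635 × 7.512/100 ≈ 1700.
Year 1996: gap = -2.4 × (7.98 - 5.61) = -5.688%, loss ≈ 22635 × 5.688/100 ≈ 1287.
Total lost output = 799 + 2591 + 1700 + 1287 = 6377 billion.

€6,377 billion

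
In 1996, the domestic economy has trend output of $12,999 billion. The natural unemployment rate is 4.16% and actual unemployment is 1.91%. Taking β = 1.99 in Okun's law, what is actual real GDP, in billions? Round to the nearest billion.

Unemployment gap = 1.91 - 4.16 = -2.25 points, so the output gap is -1.99 × (-2.25) = 4.4775%.
Actual GDP = 12999 × (1 + 4.4775/100) = 12999 × 1.044775 ≈ 13581 billion.

$13,581 billion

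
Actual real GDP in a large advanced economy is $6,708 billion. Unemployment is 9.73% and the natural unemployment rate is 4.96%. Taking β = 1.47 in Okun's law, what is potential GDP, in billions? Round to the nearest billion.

$7,214 billion

Unemployment gap = 9.73 - 4.96 = 4.77 points, so output gap = -1.47 × 4.77 = -7.0119%.
Since Y = Y* × (1 + gap/100), Y* = 6708/0.929881 ≈ 7214 billion.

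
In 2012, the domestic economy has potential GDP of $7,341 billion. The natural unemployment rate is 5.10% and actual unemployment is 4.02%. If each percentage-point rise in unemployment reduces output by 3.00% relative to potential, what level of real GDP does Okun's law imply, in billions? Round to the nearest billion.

Unemployment gap = 4.02 - 5.1 = -1.08 points, so the output gap is -3 × (-1.08) = 3.24%.
Actual GDP = 7341 × (1 + 3.24/100) = 7341 × 1.0324 ≈ 7579 billion.

$7,579 billion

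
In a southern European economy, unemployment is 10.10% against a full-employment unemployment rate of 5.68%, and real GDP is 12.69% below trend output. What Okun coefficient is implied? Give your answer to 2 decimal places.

Okun's law: output gap = -β × (u - u*).
-12.69 = -β × (10.1 - 5.68) = -β × 4.42, so β = 12.69/4.42 = 2.87.

β ≈ 2.87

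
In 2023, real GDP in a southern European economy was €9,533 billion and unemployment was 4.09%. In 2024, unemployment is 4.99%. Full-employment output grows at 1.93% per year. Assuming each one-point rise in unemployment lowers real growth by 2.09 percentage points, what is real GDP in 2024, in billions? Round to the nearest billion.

Δu = 4.99 - 4.09 = 0.9 points.
Okun's law (growth form): g_Y = g_Y* - β × Δu = 1.93 - 2.09 × (0.90) = 1.93 - 1.881 = 0.049%.
Real GDP in the next year = 9533 × (1 + 0.049/100) = 9533 × 1.00049 ≈ 9538 billion.

€9,538 billion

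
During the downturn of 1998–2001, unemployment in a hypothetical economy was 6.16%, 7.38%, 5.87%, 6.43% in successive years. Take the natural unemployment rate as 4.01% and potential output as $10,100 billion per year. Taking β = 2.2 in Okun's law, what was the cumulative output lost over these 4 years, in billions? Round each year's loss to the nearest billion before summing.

$2,178 billion

Year 1998: gap = -2.2 × (6.16 - 4.01) = -4.73%, loss ≈ 10100 × 4.73/100 ≈ 478.
Year 1999: gap = -2.2 × (7.38 - 4.01) = -7.414%, loss ≈ 10100 × 7.414/100 ≈ 749.
Year 2000: gap = -2.2 × (5.87 - 4.01) = -4.092%, loss ≈ 10100 × 4.092/100 ≈ 413.
Year 2001: gap = -2.2 × (6.43 - 4.01) = -5.324%, loss ≈ 10100 × 5.324/100 ≈ 538.
Total lost output = 478 + 749 + 413 + 538 = 2178 billion.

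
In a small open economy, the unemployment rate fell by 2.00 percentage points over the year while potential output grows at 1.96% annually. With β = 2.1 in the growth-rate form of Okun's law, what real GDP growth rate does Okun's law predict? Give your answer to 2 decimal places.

Growth-rate Okun's law: g_Y = g_Y* - β × Δu.
g_Y = 1.96 - 2.1 × (-2.00) = 1.96 + 4.2 = 6.16%, i.e. 6.16% to 2 d.p.

6.16%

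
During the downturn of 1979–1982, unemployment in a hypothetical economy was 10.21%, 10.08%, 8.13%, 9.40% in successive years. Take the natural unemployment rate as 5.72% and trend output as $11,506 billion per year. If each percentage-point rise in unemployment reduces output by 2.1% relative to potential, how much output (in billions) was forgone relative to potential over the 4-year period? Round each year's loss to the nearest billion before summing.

$3,609 billion

Year 1979: gap = -2.1 × (10.21 - 5.72) = -9.429%, loss ≈ 11506 × 9.429/100 ≈ 1085.
Year 1980: gap = -2.1 × (10.08 - 5.72) = -9.156%, loss ≈ 11506 × 9.156/100 ≈ 1053.
Year 1981: gap = -2.1 × (8.13 - 5.72) = -5.061%, loss ≈ 11506 × 5.061/100 ≈ 582.
Year 1982: gap = -2.1 × (9.4 - 5.72) = -7.728%, loss ≈ 11506 × 7.728/100 ≈ 889.
Total lost output = 1085 + 1053 + 582 + 889 = 3609 billion.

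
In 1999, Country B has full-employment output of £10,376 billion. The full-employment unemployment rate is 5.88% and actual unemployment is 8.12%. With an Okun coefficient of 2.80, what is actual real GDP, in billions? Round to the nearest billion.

£9,725 billion

Unemployment gap = 8.12 - 5.88 = 2.24 points, so the output gap is -2.8 × 2.24 = -6.272%.
Actual GDP = 10376 × (1 - 6.272/100) = 10376 × 0.93728 ≈ 9725 billion.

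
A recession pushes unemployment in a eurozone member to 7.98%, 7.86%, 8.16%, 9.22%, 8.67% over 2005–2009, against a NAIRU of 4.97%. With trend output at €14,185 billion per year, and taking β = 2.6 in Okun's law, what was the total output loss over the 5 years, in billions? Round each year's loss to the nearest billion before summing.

Year 2005: gap = -2.6 × (7.98 - 4.97) = -7.826%, loss ≈ 14185 × 7.826/100 ≈ 1110.
Year 2006: gap = -2.6 × (7.86 - 4.97) = -7.514%, loss ≈ 14185 × 7.514/100 ≈ 1066.
Year 2007: gap = -2.6 × (8.16 - 4.97) = -8.294%, loss ≈ 14185 × 8.294/100 ≈ 1177.
Year 2008: gap = -2.6 × (9.22 - 4.97) = -11.05%, loss ≈ 14185 × 11.05/100 ≈ 1567.
Year 2009: gap = -2.6 × (8.67 - 4.97) = -9.62%, loss ≈ 14185 × 9.62/100 ≈ 1365.
Total lost output = 1110 + 1066 + 1177 + 1567 + 1365 = 6285 billion.

€6,285 billion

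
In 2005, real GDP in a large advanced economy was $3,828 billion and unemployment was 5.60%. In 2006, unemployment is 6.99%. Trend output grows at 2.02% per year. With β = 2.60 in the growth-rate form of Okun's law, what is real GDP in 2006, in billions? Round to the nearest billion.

$3,767 billion

Δu = 6.99 - 5.6 = 1.39 points.
Okun's law (growth form): g_Y = g_Y* - β × Δu = 2.02 - 2.60 × (1.39) = 2.02 - 3.614 = -1.594%.
Real GDP in the next year = 3828 × (1 - 1.594/100) = 3828 × 0.98406 ≈ 3767 billion.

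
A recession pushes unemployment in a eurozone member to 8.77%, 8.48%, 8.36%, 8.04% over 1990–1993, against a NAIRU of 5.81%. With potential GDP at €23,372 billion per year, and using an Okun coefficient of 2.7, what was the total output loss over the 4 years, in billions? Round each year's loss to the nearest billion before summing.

€6,569 billion

Year 1990: gap = -2.7 × (8.77 - 5.81) = -7.992%, loss ≈ 23372 × 7.992/100 ≈ 1868.
Year 1991: gap = -2.7 × (8.48 - 5.81) = -7.209%, loss ≈ 23372 × 7.209/100 ≈ 1685.
Year 1992: gap = -2.7 × (8.36 - 5.81) = -6.885%, loss ≈ 23372 × 6.885/100 ≈ 1609.
Year 1993: gap = -2.7 × (8.04 - 5.81) = -6.021%, loss ≈ 23372 × 6.021/100 ≈ 1407.
Total lost output = 1868 + 1685 + 1609 + 1407 = 6569 billion.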